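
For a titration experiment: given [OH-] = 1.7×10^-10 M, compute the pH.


pOH = -log10([OH-]) = -log10(1.7×10^-10)
= 10 - log10(1.7) = 9.77
pH = 14 - pOH = 14 - 9.77 = 4.23

4.23


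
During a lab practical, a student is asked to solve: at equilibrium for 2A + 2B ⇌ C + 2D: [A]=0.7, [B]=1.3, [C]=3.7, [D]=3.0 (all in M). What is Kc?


Kc = [C][D]^2/([A]^2[B]^2)
= (3.7^1 × 3.0^2)/(0.7^2 × 1.3^2)
= 33.3/0.8281
= 40.21

40.21


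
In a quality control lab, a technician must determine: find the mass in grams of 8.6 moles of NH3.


M(NH3) = 17.03 g/mol
mass = n × M = 8.6 × 17.03 = 146.46 g

146.46 g


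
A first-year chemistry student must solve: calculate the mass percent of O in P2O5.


M(P2O5) = 2×30.97 + 5×16.0 = 141.94 g/mol
Mass of O = 5 × 16.0 = 80.00 g/mol
% O = 80.00/141.94 × 100 = 56.36%

56.36%


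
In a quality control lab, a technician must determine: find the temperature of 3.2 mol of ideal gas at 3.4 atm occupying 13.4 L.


PV = nRT  (R = 0.08206 L·atm/(mol·K))
T = PV/(nR) = 3.4×13.4/(3.2×0.08206)
= 45.56/0.262592
= 173.50 K

173.50 K


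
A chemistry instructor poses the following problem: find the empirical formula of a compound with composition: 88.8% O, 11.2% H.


Assume 100 g sample. Moles of each element:
  O: 88.8/16.0 = 5.55 mol
  H: 11.2/1.008 = 11.111 mol
Divide by smallest (5.55):
  O: 5.55/5.55 = 1.0
  H: 11.111/5.55 = 2.0
Empirical formula: H2O

H2O


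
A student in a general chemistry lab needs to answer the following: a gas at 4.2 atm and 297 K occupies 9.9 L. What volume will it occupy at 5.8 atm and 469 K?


P1V1/T1 = P2V2/T2
V2 = P1V1T2/(T1P2)
= 4.2×9.9×469/(297×5.8)
= 11.321 L

11.321 L


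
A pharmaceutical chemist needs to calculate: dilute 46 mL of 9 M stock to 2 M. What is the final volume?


C1V1 = C2V2
9 × 46 = 2 × V2
V2 = 414/2 = 207.0 mL

207.0 mL


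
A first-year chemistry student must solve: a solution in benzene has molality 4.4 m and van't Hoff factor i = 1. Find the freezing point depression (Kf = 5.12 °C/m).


ΔTf = Kf × m × i
= 5.12 × 4.4 × 1
= 22.528 °C

22.528 °C


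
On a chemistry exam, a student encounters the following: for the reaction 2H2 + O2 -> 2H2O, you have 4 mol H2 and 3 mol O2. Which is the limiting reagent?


Mole ratio available / coefficient:
  H2: 4/2 = 2.000
  O2: 3/1 = 3.000
Smaller ratio is limiting.

H2


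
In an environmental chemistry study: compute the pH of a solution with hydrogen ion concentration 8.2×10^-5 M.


pH = -log10([H+]) = -log10(8.2×10^-5)
= 5 - log10(8.2)
= 5 - 0.91
= 4.09

4.09


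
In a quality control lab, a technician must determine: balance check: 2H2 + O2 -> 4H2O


Equation: 2H2 + O2 -> 4H2O
Check atoms: H: 4≠8, O: 2≠4
Not balanced

No, not balanced


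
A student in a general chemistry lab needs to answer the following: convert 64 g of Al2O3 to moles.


M(Al2O3) = 101.96 g/mol
n = mass/M = 64/101.96 = 0.6277 mol

0.6277 mol


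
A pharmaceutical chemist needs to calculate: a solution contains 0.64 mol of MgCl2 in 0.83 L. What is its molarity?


M = n/V = 0.64/0.83 = 0.771 mol/L

0.771 M


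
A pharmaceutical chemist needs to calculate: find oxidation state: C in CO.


x + (-2) = 0, so x = +2
Oxidation number: +2

+2


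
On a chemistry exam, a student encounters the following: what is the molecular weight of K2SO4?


M(K2SO4) = 2×39.1 + 1×32.07 + 4×16.0
= 78.2 + 32.07 + 64.0
= 174.27 g/mol

174.27 g/mol


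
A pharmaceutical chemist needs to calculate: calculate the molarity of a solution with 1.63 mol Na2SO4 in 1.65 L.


M = n/V = 1.63/1.65 = 0.988 mol/L

0.988 M


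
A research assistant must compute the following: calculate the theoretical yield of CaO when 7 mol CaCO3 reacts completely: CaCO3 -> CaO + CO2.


Mole ratio CaO:CaCO3 = 1:1
n(CaO) = 7 × 1/1 = 7.000 mol
mass = 7.000 × 56.08 = 392.56 g

392.56 g


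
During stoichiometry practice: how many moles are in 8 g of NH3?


M(NH3) = 17.03 g/mol
n = mass/M = 8/17.03 = 0.4698 mol

0.4698 mol


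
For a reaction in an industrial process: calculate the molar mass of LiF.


M(LiF) = 1×6.94 + 1×19.0
= 6.94 + 19.0
= 25.94 g/mol

25.94 g/mol


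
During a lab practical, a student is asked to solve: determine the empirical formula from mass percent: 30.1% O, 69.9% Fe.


Assume 100 g sample. Moles of each element:
  O: 30.1/16.0 = 1.881 mol
  Fe: 69.9/55.85 = 1.252 mol
Divide by smallest (1.252):
  O: 1.881/1.252 = 1.5
  Fe: 1.252/1.252 = 1.0
Multiply all ratios by 2 to obtain whole numbers.
Empirical formula: Fe2O3

Fe2O3


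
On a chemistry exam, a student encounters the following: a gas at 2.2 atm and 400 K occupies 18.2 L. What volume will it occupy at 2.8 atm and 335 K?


P1V1/T1 = P2V2/T2
V2 = P1V1T2/(T1P2)
= 2.2×18.2×335/(400×2.8)
= 11.976 L

11.976 L


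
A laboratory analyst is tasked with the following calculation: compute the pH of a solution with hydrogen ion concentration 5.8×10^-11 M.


pH = -log10([H+]) = -log10(5.8×10^-11)
= 11 - log10(5.8)
= 11 - 0.76
= 10.24

10.24


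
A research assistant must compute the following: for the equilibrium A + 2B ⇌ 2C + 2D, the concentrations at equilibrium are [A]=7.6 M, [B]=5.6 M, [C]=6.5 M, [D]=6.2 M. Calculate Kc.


Kc = [C]^2[D]^2/([A][B]^2)
= (6.5^2 × 6.2^2)/(7.6^1 × 5.6^2)
= 1624.09/238.336
= 6.814

6.814


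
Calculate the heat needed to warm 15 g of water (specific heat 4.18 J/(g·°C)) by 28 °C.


q = mcΔT = 15 × 4.18 × 28
= 1755.60 J

1755.60 J


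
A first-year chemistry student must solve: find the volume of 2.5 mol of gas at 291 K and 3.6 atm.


PV = nRT  (R = 0.08206 L·atm/(mol·K))
V = nRT/P = 2.5×0.08206×291/3.6
= 16.583 L

16.583 L


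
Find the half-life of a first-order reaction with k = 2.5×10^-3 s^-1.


t½ = ln2/k = 0.693147/(2.5×10^-3 s^-1)
= 277.3 s

277.3 s


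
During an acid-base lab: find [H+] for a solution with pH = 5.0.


[H+] = 10^(-pH) = 10^(-5.0)
= 1.0×10^-5 M

1.0×10^-5 M


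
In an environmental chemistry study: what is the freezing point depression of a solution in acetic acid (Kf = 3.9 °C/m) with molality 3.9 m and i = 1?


ΔTf = Kf × m × i
= 3.9 × 3.9 × 1
= 15.21 °C

15.21 °C


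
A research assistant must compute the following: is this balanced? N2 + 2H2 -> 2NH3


Equation: N2 + 2H2 -> 2NH3
Check atoms: H: 4≠6, N: 2=2
Not balanced

No, not balanced


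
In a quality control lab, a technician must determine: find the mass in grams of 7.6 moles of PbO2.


M(PbO2) = 239.2 g/mol
mass = n × M = 7.6 × 239.2 = 1817.92 g

1817.92 g


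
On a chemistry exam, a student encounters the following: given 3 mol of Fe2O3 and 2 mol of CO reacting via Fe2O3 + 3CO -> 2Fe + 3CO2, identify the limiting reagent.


Mole ratio available / coefficient:
  Fe2O3: 3/1 = 3.000
  CO: 2/3 = 0.667
Smaller ratio is limiting.

CO


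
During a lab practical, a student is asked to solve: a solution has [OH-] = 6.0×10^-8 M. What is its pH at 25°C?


pOH = -log10([OH-]) = -log10(6.0×10^-8)
= 8 - log10(6.0) = 7.22
pH = 14 - pOH = 14 - 7.22 = 6.78

6.78


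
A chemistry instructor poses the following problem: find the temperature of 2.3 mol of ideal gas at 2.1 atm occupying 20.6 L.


PV = nRT  (R = 0.08206 L·atm/(mol·K))
T = PV/(nR) = 2.1×20.6/(2.3×0.08206)
= 43.26/0.188738
= 229.21 K

229.21 K


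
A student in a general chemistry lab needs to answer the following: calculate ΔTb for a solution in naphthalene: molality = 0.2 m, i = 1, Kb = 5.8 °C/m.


ΔTb = Kb × m × i
= 5.8 × 0.2 × 1
= 1.16 °C

1.16 °C


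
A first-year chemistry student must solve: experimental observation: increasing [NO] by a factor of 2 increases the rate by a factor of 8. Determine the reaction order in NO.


rate ∝ [NO]^n
2^n = 8 → n = 3
Order in NO: 3

3


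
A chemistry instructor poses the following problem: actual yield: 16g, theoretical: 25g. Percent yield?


% yield = actual/theoretical × 100
= 16/25 × 100
= 64.0%

64.0%


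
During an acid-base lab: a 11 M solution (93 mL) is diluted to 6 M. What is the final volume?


C1V1 = C2V2
11 × 93 = 6 × V2
V2 = 1023/6 = 170.5 mL

170.5 mL


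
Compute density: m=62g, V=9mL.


ρ = mass/volume
= 62/9
= 6.889 g/mL

6.889 g/mL


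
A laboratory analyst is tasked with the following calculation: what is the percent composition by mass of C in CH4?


M(CH4) = 1×12.01 + 4×1.008 = 16.042 g/mol
Mass of C = 1 × 12.01 = 12.01 g/mol
% C = 12.01/16.042 × 100 = 74.87%

74.87%


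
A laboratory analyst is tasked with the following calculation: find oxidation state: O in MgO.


O is usually -2
Oxidation number: -2

-2


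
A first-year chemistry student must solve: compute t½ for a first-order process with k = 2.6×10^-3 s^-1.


t½ = ln2/k = 0.693147/(2.6×10^-3 s^-1)
= 266.6 s

266.6 s


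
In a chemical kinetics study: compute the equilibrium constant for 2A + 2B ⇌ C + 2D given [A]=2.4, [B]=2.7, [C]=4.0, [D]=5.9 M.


Kc = [C][D]^2/([A]^2[B]^2)
= (4.0^1 × 5.9^2)/(2.4^2 × 2.7^2)
= 139.24/41.9904
= 3.316

3.316


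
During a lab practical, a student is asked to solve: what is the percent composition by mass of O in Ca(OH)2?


M(Ca(OH)2) = 1×40.08 + 2×16.0 + 2×1.008 = 74.096 g/mol
Mass of O = 2 × 16.0 = 32.00 g/mol
% O = 32.00/74.096 × 100 = 43.19%

43.19%


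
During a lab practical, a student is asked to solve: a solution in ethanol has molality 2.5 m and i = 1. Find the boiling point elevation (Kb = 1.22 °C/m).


ΔTb = Kb × m × i
= 1.22 × 2.5 × 1
= 3.05 °C

3.05 °C


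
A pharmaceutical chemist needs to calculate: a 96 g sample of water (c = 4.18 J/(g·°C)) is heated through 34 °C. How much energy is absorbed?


q = mcΔT = 96 × 4.18 × 34
= 13643.52 J

13643.52 J


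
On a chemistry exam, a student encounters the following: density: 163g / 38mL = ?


ρ = mass/volume
= 163/38
= 4.289 g/mL

4.289 g/mL


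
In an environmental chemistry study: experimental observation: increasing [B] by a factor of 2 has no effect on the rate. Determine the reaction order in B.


rate ∝ [B]^n
rate ∝ [B]^0
Order in B: 0

0


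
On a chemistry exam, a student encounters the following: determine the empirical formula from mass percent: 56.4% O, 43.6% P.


Assume 100 g sample. Moles of each element:
  O: 56.4/16.0 = 3.525 mol
  P: 43.6/30.97 = 1.408 mol
Divide by smallest (1.408):
  O: 3.525/1.408 = 2.5
  P: 1.408/1.408 = 1.0
Multiply all ratios by 2 to obtain whole numbers.
Empirical formula: P2O5

P2O5


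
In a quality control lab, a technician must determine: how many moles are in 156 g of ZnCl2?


M(ZnCl2) = 136.28 g/mol
n = mass/M = 156/136.28 = 1.1447 mol

1.1447 mol


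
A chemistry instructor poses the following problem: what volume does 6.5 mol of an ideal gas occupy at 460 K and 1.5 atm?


PV = nRT  (R = 0.08206 L·atm/(mol·K))
V = nRT/P = 6.5×0.08206×460/1.5
= 163.573 L

163.573 L


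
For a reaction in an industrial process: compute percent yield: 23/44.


% yield = actual/theoretical × 100
= 23/44 × 100
= 52.27%

52.27%


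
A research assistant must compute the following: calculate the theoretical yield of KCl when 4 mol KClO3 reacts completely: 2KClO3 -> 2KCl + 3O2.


Mole ratio KCl:KClO3 = 2:2
n(KCl) = 4 × 2/2 = 4.000 mol
mass = 4.000 × 74.55 = 298.2 g

298.2 g


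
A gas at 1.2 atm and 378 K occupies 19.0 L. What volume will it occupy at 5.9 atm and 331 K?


P1V1/T1 = P2V2/T2
V2 = P1V1T2/(T1P2)
= 1.2×19.0×331/(378×5.9)
= 3.384 L

3.384 L


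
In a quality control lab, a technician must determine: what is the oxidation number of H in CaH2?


H with a metal (hydride): -1
Oxidation number: -1

-1


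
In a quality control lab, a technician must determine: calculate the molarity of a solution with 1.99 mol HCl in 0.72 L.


M = n/V = 1.99/0.72 = 2.764 mol/L

2.764 M


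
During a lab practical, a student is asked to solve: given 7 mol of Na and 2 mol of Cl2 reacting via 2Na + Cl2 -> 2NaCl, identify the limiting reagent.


Mole ratio available / coefficient:
  Na: 7/2 = 3.500
  Cl2: 2/1 = 2.000
Smaller ratio is limiting.

Cl2


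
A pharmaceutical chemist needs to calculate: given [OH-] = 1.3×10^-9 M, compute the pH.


pOH = -log10([OH-]) = -log10(1.3×10^-9)
= 9 - log10(1.3) = 8.89
pH = 14 - pOH = 14 - 8.89 = 5.11

5.11


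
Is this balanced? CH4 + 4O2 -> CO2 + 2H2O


Equation: CH4 + 4O2 -> CO2 + 2H2O
Check atoms: C: 1=1, H: 4=4, O: 8≠4
Not balanced

No, not balanced


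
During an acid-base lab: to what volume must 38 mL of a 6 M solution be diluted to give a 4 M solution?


C1V1 = C2V2
6 × 38 = 4 × V2
V2 = 228/4 = 57.0 mL

57.0 mL


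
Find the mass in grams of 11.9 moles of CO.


M(CO) = 28.01 g/mol
mass = n × M = 11.9 × 28.01 = 333.32 g

333.32 g


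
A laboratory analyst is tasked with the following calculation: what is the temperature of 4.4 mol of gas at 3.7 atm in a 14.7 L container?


PV = nRT  (R = 0.08206 L·atm/(mol·K))
T = PV/(nR) = 3.7×14.7/(4.4×0.08206)
= 54.39/0.361064
= 150.64 K

150.64 K


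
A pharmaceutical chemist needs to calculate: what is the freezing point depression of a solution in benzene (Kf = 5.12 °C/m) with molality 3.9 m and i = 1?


ΔTf = Kf × m × i
= 5.12 × 3.9 × 1
= 19.968 °C

19.968 °C


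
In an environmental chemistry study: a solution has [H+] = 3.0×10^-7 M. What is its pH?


pH = -log10([H+]) = -log10(3.0×10^-7)
= 7 - log10(3.0)
= 7 - 0.48
= 6.52

6.52


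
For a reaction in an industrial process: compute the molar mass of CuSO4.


M(CuSO4) = 1×63.55 + 1×32.07 + 4×16.0
= 63.55 + 32.07 + 64.0
= 159.62 g/mol

159.62 g/mol


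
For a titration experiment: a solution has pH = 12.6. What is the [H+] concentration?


[H+] = 10^(-pH) = 10^(-12.6)
= 2.51×10^-13 M

2.51×10^-13 M


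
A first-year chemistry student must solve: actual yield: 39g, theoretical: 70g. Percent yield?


% yield = actual/theoretical × 100
= 39/70 × 100
= 55.71%

55.71%


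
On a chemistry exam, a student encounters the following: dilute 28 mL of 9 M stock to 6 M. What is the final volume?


C1V1 = C2V2
9 × 28 = 6 × V2
V2 = 252/6 = 42.0 mL

42.0 mL


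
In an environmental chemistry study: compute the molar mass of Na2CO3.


M(Na2CO3) = 2×22.99 + 1×12.01 + 3×16.0
= 45.98 + 12.01 + 48.0
= 105.99 g/mol

105.99 g/mol


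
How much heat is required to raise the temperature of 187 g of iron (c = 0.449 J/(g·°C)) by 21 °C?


q = mcΔT = 187 × 0.449 × 21
= 1763.22 J

1763.22 J


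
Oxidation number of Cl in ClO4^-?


x + 4(-2) = -1, so x = +7
Oxidation number: +7

+7


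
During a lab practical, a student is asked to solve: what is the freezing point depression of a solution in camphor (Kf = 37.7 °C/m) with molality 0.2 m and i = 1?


ΔTf = Kf × m × i
= 37.7 × 0.2 × 1
= 7.54 °C

7.54 °C


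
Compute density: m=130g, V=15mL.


ρ = mass/volume
= 130/15
= 8.667 g/mL

8.667 g/mL


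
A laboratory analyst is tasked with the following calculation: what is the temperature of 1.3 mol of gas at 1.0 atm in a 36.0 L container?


PV = nRT  (R = 0.08206 L·atm/(mol·K))
T = PV/(nR) = 1.0×36.0/(1.3×0.08206)
= 36.00/0.106678
= 337.46 K

337.46 K


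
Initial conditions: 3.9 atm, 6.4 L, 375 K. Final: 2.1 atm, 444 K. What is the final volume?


P1V1/T1 = P2V2/T2
V2 = P1V1T2/(T1P2)
= 3.9×6.4×444/(375×2.1)
= 14.073 L

14.073 L


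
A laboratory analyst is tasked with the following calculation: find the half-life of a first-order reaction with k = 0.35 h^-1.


t½ = ln2/k = 0.693147/(0.35 h^-1)
= 1.980 h

1.980 h


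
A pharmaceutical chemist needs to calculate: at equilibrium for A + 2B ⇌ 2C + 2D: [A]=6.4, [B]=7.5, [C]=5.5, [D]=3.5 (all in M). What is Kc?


Kc = [C]^2[D]^2/([A][B]^2)
= (5.5^2 × 3.5^2)/(6.4^1 × 7.5^2)
= 370.5625/360
= 1.029

1.029


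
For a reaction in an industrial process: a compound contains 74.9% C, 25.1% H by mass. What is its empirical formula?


Assume 100 g sample. Moles of each element:
  C: 74.9/12.01 = 6.236 mol
  H: 25.1/1.008 = 24.901 mol
Divide by smallest (6.236):
  C: 6.236/6.236 = 1.0
  H: 24.901/6.236 = 3.99
Empirical formula: CH4

CH4


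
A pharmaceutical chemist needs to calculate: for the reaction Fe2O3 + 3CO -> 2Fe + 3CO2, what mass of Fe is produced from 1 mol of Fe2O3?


Mole ratio Fe:Fe2O3 = 2:1
n(Fe) = 1 × 2/1 = 2.000 mol
mass = 2.000 × 55.85 = 111.7 g

111.7 g


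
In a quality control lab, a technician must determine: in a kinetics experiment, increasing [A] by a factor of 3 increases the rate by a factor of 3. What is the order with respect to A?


rate ∝ [A]^n
3^n = 3 → n = 1
Order in A: 1

1


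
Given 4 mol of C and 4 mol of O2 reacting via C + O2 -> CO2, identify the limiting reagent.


Mole ratio available / coefficient:
  C: 4/1 = 4.000
  O2: 4/1 = 4.000
Smaller ratio is limiting.

neither (stoichiometric); C and O2 are fully consumed


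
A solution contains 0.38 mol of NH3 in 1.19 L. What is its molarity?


M = n/V = 0.38/1.19 = 0.319 mol/L

0.319 M


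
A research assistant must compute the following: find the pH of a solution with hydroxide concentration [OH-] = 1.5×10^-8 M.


pOH = -log10([OH-]) = -log10(1.5×10^-8)
= 8 - log10(1.5) = 7.82
pH = 14 - pOH = 14 - 7.82 = 6.18

6.18


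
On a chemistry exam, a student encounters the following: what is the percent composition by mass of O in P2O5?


M(P2O5) = 2×30.97 + 5×16.0 = 141.94 g/mol
Mass of O = 5 × 16.0 = 80.00 g/mol
% O = 80.00/141.94 × 100 = 56.36%

56.36%


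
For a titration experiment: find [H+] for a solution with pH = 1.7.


[H+] = 10^(-pH) = 10^(-1.7)
= 2.0×10^-2 M

2.0×10^-2 M


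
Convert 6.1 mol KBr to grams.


M(KBr) = 119.0 g/mol
mass = n × M = 6.1 × 119.0 = 725.90 g

725.90 g


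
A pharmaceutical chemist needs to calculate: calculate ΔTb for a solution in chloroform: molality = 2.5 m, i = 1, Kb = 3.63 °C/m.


ΔTb = Kb × m × i
= 3.63 × 2.5 × 1
= 9.075 °C

9.075 °C


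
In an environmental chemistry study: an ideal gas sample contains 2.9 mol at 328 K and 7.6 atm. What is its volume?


PV = nRT  (R = 0.08206 L·atm/(mol·K))
V = nRT/P = 2.9×0.08206×328/7.6
= 10.27 L

10.27 L


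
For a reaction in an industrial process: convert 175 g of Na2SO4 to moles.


M(Na2SO4) = 142.05 g/mol
n = mass/M = 175/142.05 = 1.232 mol

1.232 mol


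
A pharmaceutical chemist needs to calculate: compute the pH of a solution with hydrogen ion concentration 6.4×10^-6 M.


pH = -log10([H+]) = -log10(6.4×10^-6)
= 6 - log10(6.4)
= 6 - 0.81
= 5.19

5.19


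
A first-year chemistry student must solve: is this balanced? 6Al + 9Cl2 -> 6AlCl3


Equation: 6Al + 9Cl2 -> 6AlCl3
Check atoms: Al: 6=6, Cl: 18=18
Balanced

Yes, balanced


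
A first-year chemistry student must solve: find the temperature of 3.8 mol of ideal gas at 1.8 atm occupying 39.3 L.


PV = nRT  (R = 0.08206 L·atm/(mol·K))
T = PV/(nR) = 1.8×39.3/(3.8×0.08206)
= 70.74/0.311828
= 226.86 K

226.86 K


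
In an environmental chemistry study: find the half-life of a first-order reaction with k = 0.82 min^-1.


t½ = ln2/k = 0.693147/(0.82 min^-1)
= 0.8453 min

0.8453 min


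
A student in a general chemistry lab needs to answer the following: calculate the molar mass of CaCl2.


M(CaCl2) = 1×40.08 + 2×35.45
= 40.08 + 70.9
= 110.98 g/mol

110.98 g/mol


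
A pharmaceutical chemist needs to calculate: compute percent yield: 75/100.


% yield = actual/theoretical × 100
= 75/100 × 100
= 75.0%

75.0%


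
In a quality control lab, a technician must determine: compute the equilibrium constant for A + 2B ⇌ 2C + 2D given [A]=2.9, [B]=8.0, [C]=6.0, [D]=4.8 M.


Kc = [C]^2[D]^2/([A][B]^2)
= (6.0^2 × 4.8^2)/(2.9^1 × 8.0^2)
= 829.44/185.6
= 4.469

4.469


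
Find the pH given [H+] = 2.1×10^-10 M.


pH = -log10([H+]) = -log10(2.1×10^-10)
= 10 - log10(2.1)
= 10 - 0.32
= 9.68

9.68


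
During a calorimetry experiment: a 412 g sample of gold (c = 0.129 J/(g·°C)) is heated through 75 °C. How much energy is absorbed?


q = mcΔT = 412 × 0.129 × 75
= 3986.10 J

3986.10 J


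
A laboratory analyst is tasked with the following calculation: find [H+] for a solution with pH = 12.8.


[H+] = 10^(-pH) = 10^(-12.8)
= 1.58×10^-13 M

1.58×10^-13 M


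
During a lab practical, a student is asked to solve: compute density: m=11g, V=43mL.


ρ = mass/volume
= 11/43
= 0.256 g/mL

0.256 g/mL


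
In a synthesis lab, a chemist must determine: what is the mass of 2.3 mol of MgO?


M(MgO) = 40.31 g/mol
mass = n × M = 2.3 × 40.31 = 92.71 g

92.71 g


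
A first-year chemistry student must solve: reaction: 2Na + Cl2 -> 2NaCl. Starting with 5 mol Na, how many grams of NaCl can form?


Mole ratio NaCl:Na = 2:2
n(NaCl) = 5 × 2/2 = 5.000 mol
mass = 5.000 × 58.44 = 292.2 g

292.2 g


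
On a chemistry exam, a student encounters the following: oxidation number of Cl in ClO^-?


x + (-2) = -1, so x = +1
Oxidation number: +1

+1


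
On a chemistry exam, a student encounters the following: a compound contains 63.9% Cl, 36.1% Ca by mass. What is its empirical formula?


Assume 100 g sample. Moles of each element:
  Cl: 63.9/35.45 = 1.803 mol
  Ca: 36.1/40.08 = 0.901 mol
Divide by smallest (0.901):
  Cl: 1.803/0.901 = 2.0
  Ca: 0.901/0.901 = 1.0
Empirical formula: CaCl2

CaCl2


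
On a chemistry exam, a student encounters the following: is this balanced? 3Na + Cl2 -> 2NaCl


Equation: 3Na + Cl2 -> 2NaCl
Check atoms: Cl: 2=2, Na: 3≠2
Not balanced

No, not balanced


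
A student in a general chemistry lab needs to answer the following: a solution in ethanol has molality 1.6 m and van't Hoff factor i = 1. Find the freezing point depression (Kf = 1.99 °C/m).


ΔTf = Kf × m × i
= 1.99 × 1.6 × 1
= 3.184 °C

3.184 °C


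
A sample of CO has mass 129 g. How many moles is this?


M(CO) = 28.01 g/mol
n = mass/M = 129/28.01 = 4.6055 mol

4.6055 mol


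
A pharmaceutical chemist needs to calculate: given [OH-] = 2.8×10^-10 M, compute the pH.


pOH = -log10([OH-]) = -log10(2.8×10^-10)
= 10 - log10(2.8) = 9.55
pH = 14 - pOH = 14 - 9.55 = 4.45

4.45


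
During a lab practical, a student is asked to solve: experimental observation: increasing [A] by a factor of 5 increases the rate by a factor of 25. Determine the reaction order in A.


rate ∝ [A]^n
5^n = 25 → n = 2
Order in A: 2

2


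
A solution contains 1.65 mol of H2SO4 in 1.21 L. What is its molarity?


M = n/V = 1.65/1.21 = 1.364 mol/L

1.364 M


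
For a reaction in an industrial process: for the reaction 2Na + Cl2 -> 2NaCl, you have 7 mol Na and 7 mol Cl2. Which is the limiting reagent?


Mole ratio available / coefficient:
  Na: 7/2 = 3.500
  Cl2: 7/1 = 7.000
Smaller ratio is limiting.

Na


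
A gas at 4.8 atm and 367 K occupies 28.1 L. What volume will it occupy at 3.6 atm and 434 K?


P1V1/T1 = P2V2/T2
V2 = P1V1T2/(T1P2)
= 4.8×28.1×434/(367×3.6)
= 44.307 L

44.307 L


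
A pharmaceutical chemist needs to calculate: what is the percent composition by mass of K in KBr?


M(KBr) = 1×39.1 + 1×79.9 = 119.00 g/mol
Mass of K = 1 × 39.1 = 39.10 g/mol
% K = 39.10/119.00 × 100 = 32.86%

32.86%


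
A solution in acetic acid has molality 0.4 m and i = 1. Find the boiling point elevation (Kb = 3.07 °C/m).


ΔTb = Kb × m × i
= 3.07 × 0.4 × 1
= 1.228 °C

1.228 °C


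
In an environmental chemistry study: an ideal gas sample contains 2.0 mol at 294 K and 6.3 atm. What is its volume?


PV = nRT  (R = 0.08206 L·atm/(mol·K))
V = nRT/P = 2.0×0.08206×294/6.3
= 7.659 L

7.659 L


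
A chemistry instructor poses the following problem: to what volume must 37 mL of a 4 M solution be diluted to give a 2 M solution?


C1V1 = C2V2
4 × 37 = 2 × V2
V2 = 148/2 = 74.0 mL

74.0 mL


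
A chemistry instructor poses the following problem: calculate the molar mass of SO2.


M(SO2) = 1×32.07 + 2×16.0
= 32.07 + 32.0
= 64.07 g/mol

64.07 g/mol


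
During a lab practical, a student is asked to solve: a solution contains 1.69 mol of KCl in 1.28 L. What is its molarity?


M = n/V = 1.69/1.28 = 1.320 mol/L

1.320 M


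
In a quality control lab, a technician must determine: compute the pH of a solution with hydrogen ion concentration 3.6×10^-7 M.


pH = -log10([H+]) = -log10(3.6×10^-7)
= 7 - log10(3.6)
= 7 - 0.56
= 6.44

6.44


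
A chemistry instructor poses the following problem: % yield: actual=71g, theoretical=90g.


% yield = actual/theoretical × 100
= 71/90 × 100
= 78.89%

78.89%


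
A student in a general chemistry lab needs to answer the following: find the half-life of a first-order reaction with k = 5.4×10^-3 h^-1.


t½ = ln2/k = 0.693147/(5.4×10^-3 h^-1)
= 128.4 h

128.4 h


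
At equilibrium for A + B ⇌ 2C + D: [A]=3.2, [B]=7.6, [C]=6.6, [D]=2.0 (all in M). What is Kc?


Kc = [C]^2[D]/([A][B])
= (6.6^2 × 2.0^1)/(3.2^1 × 7.6^1)
= 87.12/24.32
= 3.582

3.582


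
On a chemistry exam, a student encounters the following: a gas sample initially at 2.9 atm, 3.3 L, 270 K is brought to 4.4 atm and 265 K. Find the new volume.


P1V1/T1 = P2V2/T2
V2 = P1V1T2/(T1P2)
= 2.9×3.3×265/(270×4.4)
= 2.135 L

2.135 L


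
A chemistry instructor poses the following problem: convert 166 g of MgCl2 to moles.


M(MgCl2) = 95.21 g/mol
n = mass/M = 166/95.21 = 1.7435 mol

1.7435 mol


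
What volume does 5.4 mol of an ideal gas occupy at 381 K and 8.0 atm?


PV = nRT  (R = 0.08206 L·atm/(mol·K))
V = nRT/P = 5.4×0.08206×381/8.0
= 21.104 L

21.104 L


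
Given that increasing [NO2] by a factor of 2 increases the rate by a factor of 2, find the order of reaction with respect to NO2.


rate ∝ [NO2]^n
2^n = 2 → n = 1
Order in NO2: 1

1


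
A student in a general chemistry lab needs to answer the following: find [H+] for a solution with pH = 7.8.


[H+] = 10^(-pH) = 10^(-7.8)
= 1.58×10^-8 M

1.58×10^-8 M


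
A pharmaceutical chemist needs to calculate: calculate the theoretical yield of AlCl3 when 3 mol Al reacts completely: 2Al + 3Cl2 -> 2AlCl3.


Mole ratio AlCl3:Al = 2:2
n(AlCl3) = 3 × 2/2 = 3.000 mol
mass = 3.000 × 133.33 = 399.99 g

399.99 g


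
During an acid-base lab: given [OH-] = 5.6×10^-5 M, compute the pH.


pOH = -log10([OH-]) = -log10(5.6×10^-5)
= 5 - log10(5.6) = 4.25
pH = 14 - pOH = 14 - 4.25 = 9.75

9.75


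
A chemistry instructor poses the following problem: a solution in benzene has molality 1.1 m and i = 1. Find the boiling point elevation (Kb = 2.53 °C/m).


ΔTb = Kb × m × i
= 2.53 × 1.1 × 1
= 2.783 °C

2.783 °C


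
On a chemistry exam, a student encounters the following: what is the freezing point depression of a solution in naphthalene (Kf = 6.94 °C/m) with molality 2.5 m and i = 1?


ΔTf = Kf × m × i
= 6.94 × 2.5 × 1
= 17.35 °C

17.35 °C


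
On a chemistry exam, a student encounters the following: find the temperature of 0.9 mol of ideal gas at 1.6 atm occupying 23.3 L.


PV = nRT  (R = 0.08206 L·atm/(mol·K))
T = PV/(nR) = 1.6×23.3/(0.9×0.08206)
= 37.28/0.073854
= 504.78 K

504.78 K


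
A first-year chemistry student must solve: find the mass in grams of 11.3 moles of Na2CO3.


M(Na2CO3) = 105.99 g/mol
mass = n × M = 11.3 × 105.99 = 1197.69 g

1197.69 g


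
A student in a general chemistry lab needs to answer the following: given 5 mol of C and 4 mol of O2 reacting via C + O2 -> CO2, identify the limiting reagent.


Mole ratio available / coefficient:
  C: 5/1 = 5.000
  O2: 4/1 = 4.000
Smaller ratio is limiting.

O2


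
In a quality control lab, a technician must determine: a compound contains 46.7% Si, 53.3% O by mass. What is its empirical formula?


Assume 100 g sample. Moles of each element:
  Si: 46.7/28.09 = 1.663 mol
  O: 53.3/16.0 = 3.331 mol
Divide by smallest (1.663):
  Si: 1.663/1.663 = 1.0
  O: 3.331/1.663 = 2.0
Empirical formula: SiO2

SiO2


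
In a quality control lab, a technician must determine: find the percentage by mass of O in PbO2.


M(PbO2) = 1×207.2 + 2×16.0 = 239.20 g/mol
Mass of O = 2 × 16.0 = 32.00 g/mol
% O = 32.00/239.20 × 100 = 13.38%

13.38%


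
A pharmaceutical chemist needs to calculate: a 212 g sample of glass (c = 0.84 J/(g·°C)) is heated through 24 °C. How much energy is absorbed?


q = mcΔT = 212 × 0.84 × 24
= 4273.92 J

4273.92 J


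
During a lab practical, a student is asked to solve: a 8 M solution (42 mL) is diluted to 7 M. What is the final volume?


C1V1 = C2V2
8 × 42 = 7 × V2
V2 = 336/7 = 48.0 mL

48.0 mL


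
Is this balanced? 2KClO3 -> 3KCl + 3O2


Equation: 2KClO3 -> 3KCl + 3O2
Check atoms: Cl: 2≠3, K: 2≠3, O: 6=6
Not balanced

No, not balanced


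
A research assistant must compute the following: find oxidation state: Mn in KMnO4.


(+1) + x + 4(-2) = 0, so x = +7
Oxidation number: +7

+7


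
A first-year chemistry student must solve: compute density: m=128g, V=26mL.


ρ = mass/volume
= 128/26
= 4.923 g/mL

4.923 g/mL


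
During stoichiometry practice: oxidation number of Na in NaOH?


Group 1 metal: +1
Oxidation number: +1

+1


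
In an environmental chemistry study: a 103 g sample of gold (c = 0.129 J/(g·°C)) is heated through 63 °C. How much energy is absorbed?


q = mcΔT = 103 × 0.129 × 63
= 837.08 J

837.08 J


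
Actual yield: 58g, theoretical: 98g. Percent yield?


% yield = actual/theoretical × 100
= 58/98 × 100
= 59.18%

59.18%


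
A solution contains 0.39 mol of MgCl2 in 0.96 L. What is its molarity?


M = n/V = 0.39/0.96 = 0.406 mol/L

0.406 M


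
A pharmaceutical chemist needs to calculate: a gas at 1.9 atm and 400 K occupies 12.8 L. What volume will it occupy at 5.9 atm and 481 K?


P1V1/T1 = P2V2/T2
V2 = P1V1T2/(T1P2)
= 1.9×12.8×481/(400×5.9)
= 4.957 L

4.957 L


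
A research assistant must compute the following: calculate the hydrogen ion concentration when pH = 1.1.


[H+] = 10^(-pH) = 10^(-1.1)
= 7.94×10^-2 M

7.94×10^-2 M


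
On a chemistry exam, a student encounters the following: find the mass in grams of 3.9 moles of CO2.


M(CO2) = 44.01 g/mol
mass = n × M = 3.9 × 44.01 = 171.64 g

171.64 g


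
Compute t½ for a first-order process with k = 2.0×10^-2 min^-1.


t½ = ln2/k = 0.693147/(2.0×10^-2 min^-1)
= 34.66 min

34.66 min


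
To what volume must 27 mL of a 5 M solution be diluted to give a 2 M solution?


C1V1 = C2V2
5 × 27 = 2 × V2
V2 = 135/2 = 67.5 mL

67.5 mL


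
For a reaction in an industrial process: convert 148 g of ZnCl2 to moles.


M(ZnCl2) = 136.28 g/mol
n = mass/M = 148/136.28 = 1.086 mol

1.086 mol


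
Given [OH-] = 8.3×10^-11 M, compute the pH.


pOH = -log10([OH-]) = -log10(8.3×10^-11)
= 11 - log10(8.3) = 10.08
pH = 14 - pOH = 14 - 10.08 = 3.92

3.92


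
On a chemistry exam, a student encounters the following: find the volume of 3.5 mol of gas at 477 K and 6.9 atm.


PV = nRT  (R = 0.08206 L·atm/(mol·K))
V = nRT/P = 3.5×0.08206×477/6.9
= 19.855 L

19.855 L


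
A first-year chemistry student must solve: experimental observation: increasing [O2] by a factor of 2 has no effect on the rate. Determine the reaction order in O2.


rate ∝ [O2]^n
rate ∝ [O2]^0
Order in O2: 0

0


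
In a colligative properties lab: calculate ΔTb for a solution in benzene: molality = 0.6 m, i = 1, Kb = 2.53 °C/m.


ΔTb = Kb × m × i
= 2.53 × 0.6 × 1
= 1.518 °C

1.518 °C


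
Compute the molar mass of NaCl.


M(NaCl) = 1×22.99 + 1×35.45
= 22.99 + 35.45
= 58.44 g/mol

58.44 g/mol


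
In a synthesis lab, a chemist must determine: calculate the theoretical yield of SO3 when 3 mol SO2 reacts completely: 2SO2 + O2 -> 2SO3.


Mole ratio SO3:SO2 = 2:2
n(SO3) = 3 × 2/2 = 3.000 mol
mass = 3.000 × 80.07 = 240.21 g

240.21 g


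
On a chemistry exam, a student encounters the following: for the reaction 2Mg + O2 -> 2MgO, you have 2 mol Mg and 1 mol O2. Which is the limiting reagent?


Mole ratio available / coefficient:
  Mg: 2/2 = 1.000
  O2: 1/1 = 1.000
Smaller ratio is limiting.

neither (stoichiometric); Mg and O2 are fully consumed


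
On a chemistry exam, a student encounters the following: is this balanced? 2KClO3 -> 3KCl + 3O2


Equation: 2KClO3 -> 3KCl + 3O2
Check atoms: Cl: 2≠3, K: 2≠3, O: 6=6
Not balanced

No, not balanced


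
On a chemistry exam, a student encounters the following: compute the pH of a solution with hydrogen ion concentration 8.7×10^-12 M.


pH = -log10([H+]) = -log10(8.7×10^-12)
= 12 - log10(8.7)
= 12 - 0.94
= 11.06

11.06


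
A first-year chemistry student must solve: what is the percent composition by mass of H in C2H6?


M(C2H6) = 2×12.01 + 6×1.008 = 30.068 g/mol
Mass of H = 6 × 1.008 = 6.048 g/mol
% H = 6.048/30.068 × 100 = 20.11%

20.11%


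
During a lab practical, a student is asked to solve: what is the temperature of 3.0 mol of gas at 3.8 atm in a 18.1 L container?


PV = nRT  (R = 0.08206 L·atm/(mol·K))
T = PV/(nR) = 3.8×18.1/(3.0×0.08206)
= 68.78/0.246180
= 279.39 K

279.39 K


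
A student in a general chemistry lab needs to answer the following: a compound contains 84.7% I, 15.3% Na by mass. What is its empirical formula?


Assume 100 g sample. Moles of each element:
  I: 84.7/126.9 = 0.667 mol
  Na: 15.3/22.99 = 0.666 mol
Divide by smallest (0.666):
  I: 0.667/0.666 = 1.0
  Na: 0.666/0.666 = 1.0
Empirical formula: NaI

NaI


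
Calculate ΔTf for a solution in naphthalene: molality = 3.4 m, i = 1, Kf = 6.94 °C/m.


ΔTf = Kf × m × i
= 6.94 × 3.4 × 1
= 23.596 °C

23.596 °C


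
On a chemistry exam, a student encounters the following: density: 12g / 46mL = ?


ρ = mass/volume
= 12/46
= 0.261 g/mL

0.261 g/mL


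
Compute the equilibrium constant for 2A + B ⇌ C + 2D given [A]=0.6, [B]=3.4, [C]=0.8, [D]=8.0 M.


Kc = [C][D]^2/([A]^2[B])
= (0.8^1 × 8.0^2)/(0.6^2 × 3.4^1)
= 51.2/1.224
= 41.83

41.83


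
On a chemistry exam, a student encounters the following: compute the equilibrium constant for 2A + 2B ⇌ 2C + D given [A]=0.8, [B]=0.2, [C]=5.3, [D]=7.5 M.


Kc = [C]^2[D]/([A]^2[B]^2)
= (5.3^2 × 7.5^1)/(0.8^2 × 0.2^2)
= 210.675/0.0256
= 8229

8229


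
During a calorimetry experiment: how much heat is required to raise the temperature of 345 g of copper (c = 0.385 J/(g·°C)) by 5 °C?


q = mcΔT = 345 × 0.385 × 5
= 664.13 J

664.13 J


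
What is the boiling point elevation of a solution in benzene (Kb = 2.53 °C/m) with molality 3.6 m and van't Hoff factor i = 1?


ΔTb = Kb × m × i
= 2.53 × 3.6 × 1
= 9.108 °C

9.108 °C


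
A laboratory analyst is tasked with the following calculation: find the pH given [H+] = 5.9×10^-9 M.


pH = -log10([H+]) = -log10(5.9×10^-9)
= 9 - log10(5.9)
= 9 - 0.77
= 8.23

8.23


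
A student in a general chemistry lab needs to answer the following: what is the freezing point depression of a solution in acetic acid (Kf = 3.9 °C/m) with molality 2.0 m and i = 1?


ΔTf = Kf × m × i
= 3.9 × 2.0 × 1
= 7.8 °C

7.8 °C


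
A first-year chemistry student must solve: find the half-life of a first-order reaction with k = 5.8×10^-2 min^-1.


t½ = ln2/k = 0.693147/(5.8×10^-2 min^-1)
= 11.95 min

11.95 min


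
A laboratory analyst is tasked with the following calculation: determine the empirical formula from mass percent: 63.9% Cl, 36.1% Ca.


Assume 100 g sample. Moles of each element:
  Cl: 63.9/35.45 = 1.803 mol
  Ca: 36.1/40.08 = 0.901 mol
Divide by smallest (0.901):
  Cl: 1.803/0.901 = 2.0
  Ca: 0.901/0.901 = 1.0
Empirical formula: CaCl2

CaCl2


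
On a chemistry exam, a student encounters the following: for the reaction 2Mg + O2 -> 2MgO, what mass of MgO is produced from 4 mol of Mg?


Mole ratio MgO:Mg = 2:2
n(MgO) = 4 × 2/2 = 4.000 mol
mass = 4.000 × 40.31 = 161.24 g

161.24 g


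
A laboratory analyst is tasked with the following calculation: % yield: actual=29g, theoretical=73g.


% yield = actual/theoretical × 100
= 29/73 × 100
= 39.73%

39.73%


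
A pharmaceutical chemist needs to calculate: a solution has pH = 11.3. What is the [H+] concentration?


[H+] = 10^(-pH) = 10^(-11.3)
= 5.01×10^-12 M

5.01×10^-12 M


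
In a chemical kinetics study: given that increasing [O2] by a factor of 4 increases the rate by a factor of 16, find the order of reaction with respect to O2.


rate ∝ [O2]^n
4^n = 16 → n = 2
Order in O2: 2

2


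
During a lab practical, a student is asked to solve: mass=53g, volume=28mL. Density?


ρ = mass/volume
= 53/28
= 1.893 g/mL

1.893 g/mL


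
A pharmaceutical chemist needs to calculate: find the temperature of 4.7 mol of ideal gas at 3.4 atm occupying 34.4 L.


PV = nRT  (R = 0.08206 L·atm/(mol·K))
T = PV/(nR) = 3.4×34.4/(4.7×0.08206)
= 116.96/0.385682
= 303.26 K

303.26 K


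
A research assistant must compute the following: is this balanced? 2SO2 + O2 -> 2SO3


Equation: 2SO2 + O2 -> 2SO3
Check atoms: O: 6=6, S: 2=2
Balanced

Yes, balanced


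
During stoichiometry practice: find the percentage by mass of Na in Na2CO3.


M(Na2CO3) = 2×22.99 + 1×12.01 + 3×16.0 = 105.99 g/mol
Mass of Na = 2 × 22.99 = 45.98 g/mol
% Na = 45.98/105.99 × 100 = 43.38%

43.38%


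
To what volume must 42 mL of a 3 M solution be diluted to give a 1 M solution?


C1V1 = C2V2
3 × 42 = 1 × V2
V2 = 126/1 = 126.0 mL

126.0 mL


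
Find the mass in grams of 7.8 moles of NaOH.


M(NaOH) = 40.0 g/mol
mass = n × M = 7.8 × 40.0 = 312.00 g

312.00 g


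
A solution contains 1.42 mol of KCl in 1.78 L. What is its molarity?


M = n/V = 1.42/1.78 = 0.798 mol/L

0.798 M


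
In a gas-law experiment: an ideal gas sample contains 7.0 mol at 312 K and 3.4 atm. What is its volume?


PV = nRT  (R = 0.08206 L·atm/(mol·K))
V = nRT/P = 7.0×0.08206×312/3.4
= 52.711 L

52.711 L


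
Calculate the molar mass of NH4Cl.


M(NH4Cl) = 1×14.01 + 4×1.008 + 1×35.45
= 14.01 + 4.03 + 35.45
= 53.49 g/mol

53.49 g/mol


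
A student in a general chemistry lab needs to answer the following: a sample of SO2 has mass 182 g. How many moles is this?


M(SO2) = 64.07 g/mol
n = mass/M = 182/64.07 = 2.8406 mol

2.8406 mol


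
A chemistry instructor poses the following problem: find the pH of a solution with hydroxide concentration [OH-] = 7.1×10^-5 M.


pOH = -log10([OH-]) = -log10(7.1×10^-5)
= 5 - log10(7.1) = 4.15
pH = 14 - pOH = 14 - 4.15 = 9.85

9.85


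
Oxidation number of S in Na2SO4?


2(+1) + x + 4(-2) = 0, so x = +6
Oxidation number: +6

+6


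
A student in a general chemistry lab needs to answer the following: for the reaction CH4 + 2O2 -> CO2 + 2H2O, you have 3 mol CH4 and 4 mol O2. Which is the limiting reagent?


Mole ratio available / coefficient:
  CH4: 3/1 = 3.000
  O2: 4/2 = 2.000
Smaller ratio is limiting.

O2


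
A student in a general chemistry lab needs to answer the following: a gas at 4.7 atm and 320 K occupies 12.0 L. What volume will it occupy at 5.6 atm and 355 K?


P1V1/T1 = P2V2/T2
V2 = P1V1T2/(T1P2)
= 4.7×12.0×355/(320×5.6)
= 11.173 L

11.173 L


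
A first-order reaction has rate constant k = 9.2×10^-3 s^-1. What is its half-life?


t½ = ln2/k = 0.693147/(9.2×10^-3 s^-1)
= 75.34 s

75.34 s


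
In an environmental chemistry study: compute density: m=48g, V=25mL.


ρ = mass/volume
= 48/25
= 1.92 g/mL

1.92 g/mL


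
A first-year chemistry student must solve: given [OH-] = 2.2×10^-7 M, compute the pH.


pOH = -log10([OH-]) = -log10(2.2×10^-7)
= 7 - log10(2.2) = 6.66
pH = 14 - pOH = 14 - 6.66 = 7.34

7.34
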